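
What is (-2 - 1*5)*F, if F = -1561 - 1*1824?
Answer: 23695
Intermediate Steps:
F = -3385 (F = -1561 - 1824 = -3385)
(-2 - 1*5)*F = (-2 - 1*5)*(-3385) = (-2 - 5)*(-3385) = -7*(-3385) = 23695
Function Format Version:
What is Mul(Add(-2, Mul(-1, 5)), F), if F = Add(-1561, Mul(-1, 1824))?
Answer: 23695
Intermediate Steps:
F = -3385 (F = Add(-1561, -1824) = -3385)
Mul(Add(-2, Mul(-1, 5)), F) = Mul(Add(-2, Mul(-1, 5)), -3385) = Mul(Add(-2, -5), -3385) = Mul(-7, -3385) = 23695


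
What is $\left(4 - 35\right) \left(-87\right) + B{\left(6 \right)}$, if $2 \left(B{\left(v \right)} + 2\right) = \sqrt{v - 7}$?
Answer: $2695 + \frac{i}{2} \approx 2695.0 + 0.5 i$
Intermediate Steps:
$B{\left(v \right)} = -2 + \frac{\sqrt{-7 + v}}{2}$ ($B{\left(v \right)} = -2 + \frac{\sqrt{v - 7}}{2} = -2 + \frac{\sqrt{-7 + v}}{2}$)
$\left(4 - 35\right) \left(-87\right) + B{\left(6 \right)} = \left(4 - 35\right) \left(-87\right) - \left(2 - \frac{\sqrt{-7 + 6}}{2}\right) = \left(-31\right) \left(-87\right) - \left(2 - \frac{\sqrt{-1}}{2}\right) = 2697 - \left(2 - \frac{i}{2}\right) = 2695 + \frac{i}{2}$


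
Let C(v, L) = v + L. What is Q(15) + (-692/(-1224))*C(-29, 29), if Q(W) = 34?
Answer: 34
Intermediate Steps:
C(v, L) = L + v
Q(15) + (-692/(-1224))*C(-29, 29) = 34 + (-692/(-1224))*(29 - 29) = 34 - 692*(-1/1224)*0 = 34 + (173/306)*0 = 34 + 0 = 34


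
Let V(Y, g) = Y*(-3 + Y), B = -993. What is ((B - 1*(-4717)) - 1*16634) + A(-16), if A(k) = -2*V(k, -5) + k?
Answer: -13534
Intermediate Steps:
A(k) = k - 2*k*(-3 + k) (A(k) = -2*k*(-3 + k) + k = k - 2*k*(-3 + k))
((B - 1*(-4717)) - 1*16634) + A(-16) = ((-993 - 1*(-4717)) - 1*16634) - 16*(7 - 2*(-16)) = ((-993 + 4717) - 16634) - 16*(7 + 32) = (3724 - 16634) - 16*39 = -12910 - 624 = -13534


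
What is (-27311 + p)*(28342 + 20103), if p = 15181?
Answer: -587637850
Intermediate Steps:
(-27311 + p)*(28342 + 20103) = (-27311 + 15181)*(28342 + 20103) = -12130*48445 = -587637850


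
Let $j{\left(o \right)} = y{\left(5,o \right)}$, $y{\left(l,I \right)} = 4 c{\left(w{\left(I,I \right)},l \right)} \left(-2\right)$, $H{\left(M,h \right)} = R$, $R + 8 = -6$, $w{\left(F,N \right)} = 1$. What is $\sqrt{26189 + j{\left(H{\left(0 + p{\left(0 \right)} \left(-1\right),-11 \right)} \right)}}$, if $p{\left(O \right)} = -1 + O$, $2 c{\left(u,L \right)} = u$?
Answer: $\sqrt{26185} \approx 161.82$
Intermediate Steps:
$R = -14$ ($R = -8 - 6 = -14$)
$c{\left(u,L \right)} = \frac{u}{2}$
$H{\left(M,h \right)} = -14$
$y{\left(l,I \right)} = -4$ ($y{\left(l,I \right)} = 4 \cdot \frac{1}{2} \cdot 1 \left(-2\right) = 4 \cdot \frac{1}{2} \left(-2\right) = 2 \left(-2\right) = -4$)
$j{\left(o \right)} = -4$
$\sqrt{26189 + j{\left(H{\left(0 + p{\left(0 \right)} \left(-1\right),-11 \right)} \right)}} = \sqrt{26189 - 4} = \sqrt{26185}$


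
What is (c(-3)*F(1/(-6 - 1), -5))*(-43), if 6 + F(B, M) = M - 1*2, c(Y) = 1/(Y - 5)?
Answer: -559/8 ≈ -69.875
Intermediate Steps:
c(Y) = 1/(-5 + Y)
F(B, M) = -8 + M (F(B, M) = -6 + (M - 1*2) = -6 + (M - 2) = -6 + (-2 + M) = -8 + M)
(c(-3)*F(1/(-6 - 1), -5))*(-43) = ((-8 - 5)/(-5 - 3))*(-43) = (-13/(-8))*(-43) = -⅛*(-13)*(-43) = (13/8)*(-43) = -559/8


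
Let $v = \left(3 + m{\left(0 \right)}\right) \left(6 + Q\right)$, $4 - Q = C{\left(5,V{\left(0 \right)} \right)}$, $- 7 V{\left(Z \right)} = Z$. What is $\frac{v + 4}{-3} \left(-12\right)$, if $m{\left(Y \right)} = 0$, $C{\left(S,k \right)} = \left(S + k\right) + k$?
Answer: $76$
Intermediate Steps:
$V{\left(Z \right)} = - \frac{Z}{7}$
$C{\left(S,k \right)} = S + 2 k$
$Q = -1$ ($Q = 4 - \left(5 + 2 \left(\left(- \frac{1}{7}\right) 0\right)\right) = 4 - \left(5 + 2 \cdot 0\right) = 4 - \left(5 + 0\right) = 4 - 5 = -1$)
$v = 15$ ($v = \left(3 + 0\right) \left(6 - 1\right) = 3 \cdot 5 = 15$)
$\frac{v + 4}{-3} \left(-12\right) = \frac{15 + 4}{-3} \left(-12\right) = 19 \left(- \frac{1}{3}\right) \left(-12\right) = \left(- \frac{19}{3}\right) \left(-12\right) = 76$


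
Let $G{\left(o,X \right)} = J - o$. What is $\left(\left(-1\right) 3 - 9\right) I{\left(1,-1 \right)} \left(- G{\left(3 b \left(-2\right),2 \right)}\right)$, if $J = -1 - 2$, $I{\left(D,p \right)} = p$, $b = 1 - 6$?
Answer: $396$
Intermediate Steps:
$b = -5$ ($b = 1 - 6 = -5$)
$J = -3$
$G{\left(o,X \right)} = -3 - o$
$\left(\left(-1\right) 3 - 9\right) I{\left(1,-1 \right)} \left(- G{\left(3 b \left(-2\right),2 \right)}\right) = \left(\left(-1\right) 3 - 9\right) \left(-1\right) \left(- (-3 - 3 \left(-5\right) \left(-2\right))\right) = \left(-3 - 9\right) \left(-1\right) \left(- (-3 - \left(-15\right) \left(-2\right))\right) = \left(-12\right) \left(-1\right) \left(- (-3 - 30)\right) = 12 \left(- (-3 - 30)\right) = 12 \left(\left(-1\right) \left(-33\right)\right) = 12 \cdot 33 = 396$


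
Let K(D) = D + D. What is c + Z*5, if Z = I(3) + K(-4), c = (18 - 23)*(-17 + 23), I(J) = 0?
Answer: -70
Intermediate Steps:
K(D) = 2*D
c = -30 (c = -5*6 = -30)
Z = -8 (Z = 0 + 2*(-4) = 0 - 8 = -8)
c + Z*5 = -30 - 8*5 = -30 - 40 = -70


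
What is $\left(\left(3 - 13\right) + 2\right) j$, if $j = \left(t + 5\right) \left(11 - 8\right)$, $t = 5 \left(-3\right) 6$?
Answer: $2040$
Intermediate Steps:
$t = -90$ ($t = \left(-15\right) 6 = -90$)
$j = -255$ ($j = \left(-90 + 5\right) \left(11 - 8\right) = \left(-85\right) 3 = -255$)
$\left(\left(3 - 13\right) + 2\right) j = \left(\left(3 - 13\right) + 2\right) \left(-255\right) = \left(-10 + 2\right) \left(-255\right) = \left(-8\right) \left(-255\right) = 2040$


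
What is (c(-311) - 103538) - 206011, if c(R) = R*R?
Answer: -212828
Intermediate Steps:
c(R) = R²
(c(-311) - 103538) - 206011 = ((-311)² - 103538) - 206011 = (96721 - 103538) - 206011 = -6817 - 206011 = -212828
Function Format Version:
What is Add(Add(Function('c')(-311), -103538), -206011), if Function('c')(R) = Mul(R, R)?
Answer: -212828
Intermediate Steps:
Function('c')(R) = Pow(R, 2)
Add(Add(Function('c')(-311), -103538), -206011) = Add(Add(Pow(-311, 2), -103538), -206011) = Add(Add(96721, -103538), -206011) = Add(-6817, -206011) = -212828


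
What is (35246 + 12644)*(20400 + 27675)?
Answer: 2302311750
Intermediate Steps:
(35246 + 12644)*(20400 + 27675) = 47890*48075 = 2302311750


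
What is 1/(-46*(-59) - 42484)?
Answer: -1/39770 ≈ -2.5145e-5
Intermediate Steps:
1/(-46*(-59) - 42484) = 1/(2714 - 42484) = 1/(-39770) = -1/39770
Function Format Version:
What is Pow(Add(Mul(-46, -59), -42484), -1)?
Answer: Rational(-1, 39770) ≈ -2.5145e-5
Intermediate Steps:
Pow(Add(Mul(-46, -59), -42484), -1) = Pow(Add(2714, -42484), -1) = Pow(-39770, -1) = Rational(-1, 39770)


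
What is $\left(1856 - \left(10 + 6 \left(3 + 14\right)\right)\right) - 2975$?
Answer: $-1231$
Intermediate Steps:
$\left(1856 - \left(10 + 6 \left(3 + 14\right)\right)\right) - 2975 = \left(1856 - 112\right) - 2975 = 1744 - 2975 = -1231$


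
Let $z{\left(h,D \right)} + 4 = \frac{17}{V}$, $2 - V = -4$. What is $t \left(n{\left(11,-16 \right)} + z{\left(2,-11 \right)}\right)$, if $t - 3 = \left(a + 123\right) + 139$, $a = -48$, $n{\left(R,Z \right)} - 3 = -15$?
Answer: $- \frac{17143}{6} \approx -2857.2$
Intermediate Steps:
$V = 6$ ($V = 2 - -4 = 2 + 4 = 6$)
$n{\left(R,Z \right)} = -12$ ($n{\left(R,Z \right)} = 3 - 15 = -12$)
$z{\left(h,D \right)} = - \frac{7}{6}$ ($z{\left(h,D \right)} = -4 + \frac{17}{6} = - \frac{7}{6}$)
$t = 217$ ($t = 3 + \left(\left(-48 + 123\right) + 139\right) = 3 + \left(75 + 139\right) = 3 + 214 = 217$)
$t \left(n{\left(11,-16 \right)} + z{\left(2,-11 \right)}\right) = 217 \left(-12 - \frac{7}{6}\right) = 217 \left(- \frac{79}{6}\right) = - \frac{17143}{6}$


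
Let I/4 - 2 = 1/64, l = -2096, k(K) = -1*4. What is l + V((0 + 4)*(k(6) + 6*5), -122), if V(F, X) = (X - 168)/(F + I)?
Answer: -3762768/1793 ≈ -2098.6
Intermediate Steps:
k(K) = -4
I = 129/16 (I = 8 + 4/64 = 8 + 4*(1/64) = 8 + 1/16 = 129/16 ≈ 8.0625)
V(F, X) = (-168 + X)/(129/16 + F) (V(F, X) = (X - 168)/(F + 129/16) = (-168 + X)/(129/16 + F))
l + V((0 + 4)*(k(6) + 6*5), -122) = -2096 + 16*(-168 - 122)/(129 + 16*((0 + 4)*(-4 + 6*5))) = -2096 + 16*(-290)/(129 + 16*(4*(-4 + 30))) = -2096 + 16*(-290)/(129 + 16*(4*26)) = -2096 + 16*(-290)/(129 + 16*104) = -2096 + 16*(-290)/(129 + 1664) = -2096 + 16*(-290)/1793 = -2096 + 16*(1/1793)*(-290) = -2096 - 4640/1793 = -3762768/1793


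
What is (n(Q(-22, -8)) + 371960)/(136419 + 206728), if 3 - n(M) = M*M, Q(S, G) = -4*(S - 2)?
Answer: 7403/7003 ≈ 1.0571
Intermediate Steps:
Q(S, G) = 8 - 4*S (Q(S, G) = -4*(-2 + S) = 8 - 4*S)
n(M) = 3 - M² (n(M) = 3 - M*M = 3 - M²)
(n(Q(-22, -8)) + 371960)/(136419 + 206728) = ((3 - (8 - 4*(-22))²) + 371960)/(136419 + 206728) = ((3 - (8 + 88)²) + 371960)/343147 = ((3 - 1*96²) + 371960)*(1/343147) = ((3 - 1*9216) + 371960)*(1/343147) = ((3 - 9216) + 371960)*(1/343147) = (-9213 + 371960)*(1/343147) = 362747*(1/343147) = 7403/7003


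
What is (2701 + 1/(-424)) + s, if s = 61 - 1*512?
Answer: 953999/424 ≈ 2250.0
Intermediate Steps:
s = -451 (s = 61 - 512 = -451)
(2701 + 1/(-424)) + s = (2701 + 1/(-424)) - 451 = (2701 - 1/424) - 451 = 1145223/424 - 451 = 953999/424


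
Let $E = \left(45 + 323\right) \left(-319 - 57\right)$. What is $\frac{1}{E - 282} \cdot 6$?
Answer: $- \frac{3}{69325} \approx -4.3274 \cdot 10^{-5}$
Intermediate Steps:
$E = -138368$ ($E = 368 \left(-376\right) = -138368$)
$\frac{1}{E - 282} \cdot 6 = \frac{1}{-138368 - 282} \cdot 6 = \frac{1}{-138650} \cdot 6 = \left(- \frac{1}{138650}\right) 6 = - \frac{3}{69325}$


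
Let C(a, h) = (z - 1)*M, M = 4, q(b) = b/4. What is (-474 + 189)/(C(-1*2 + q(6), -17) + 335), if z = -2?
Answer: -15/17 ≈ -0.88235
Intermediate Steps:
q(b) = b/4 (q(b) = b*(¼) = b/4)
C(a, h) = -12 (C(a, h) = (-2 - 1)*4 = -3*4 = -12)
(-474 + 189)/(C(-1*2 + q(6), -17) + 335) = (-474 + 189)/(-12 + 335) = -285/323 = -285*1/323 = -15/17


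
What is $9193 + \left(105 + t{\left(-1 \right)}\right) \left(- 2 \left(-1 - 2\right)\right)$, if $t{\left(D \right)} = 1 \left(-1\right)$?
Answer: $9817$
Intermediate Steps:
$t{\left(D \right)} = -1$
$9193 + \left(105 + t{\left(-1 \right)}\right) \left(- 2 \left(-1 - 2\right)\right) = 9193 + \left(105 - 1\right) \left(- 2 \left(-1 - 2\right)\right) = 9193 + 104 \left(\left(-2\right) \left(-3\right)\right) = 9193 + 104 \cdot 6 = 9193 + 624 = 9817$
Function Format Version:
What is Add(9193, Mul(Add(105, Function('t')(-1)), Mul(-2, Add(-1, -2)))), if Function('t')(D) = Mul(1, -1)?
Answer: 9817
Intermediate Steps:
Function('t')(D) = -1
Add(9193, Mul(Add(105, Function('t')(-1)), Mul(-2, Add(-1, -2)))) = Add(9193, Mul(Add(105, -1), Mul(-2, Add(-1, -2)))) = Add(9193, Mul(104, Mul(-2, -3))) = Add(9193, Mul(104, 6)) = Add(9193, 624) = 9817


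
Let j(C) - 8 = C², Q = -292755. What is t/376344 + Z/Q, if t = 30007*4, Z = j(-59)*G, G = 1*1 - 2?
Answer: 3037655113/9181382310 ≈ 0.33085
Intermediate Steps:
G = -1 (G = 1 - 2 = -1)
j(C) = 8 + C²
Z = -3489 (Z = (8 + (-59)²)*(-1) = (8 + 3481)*(-1) = 3489*(-1) = -3489)
t = 120028
t/376344 + Z/Q = 120028/376344 - 3489/(-292755) = 120028*(1/376344) - 3489*(-1/292755) = 30007/94086 + 1163/97585 = 3037655113/9181382310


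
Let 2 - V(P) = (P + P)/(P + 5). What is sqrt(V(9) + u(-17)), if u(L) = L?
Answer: I*sqrt(798)/7 ≈ 4.0356*I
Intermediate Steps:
V(P) = 2 - 2*P/(5 + P) (V(P) = 2 - (P + P)/(P + 5) = 2 - 2*P/(5 + P))
sqrt(V(9) + u(-17)) = sqrt(10/(5 + 9) - 17) = sqrt(10/14 - 17) = sqrt(10*(1/14) - 17) = sqrt(5/7 - 17) = sqrt(-114/7) = I*sqrt(798)/7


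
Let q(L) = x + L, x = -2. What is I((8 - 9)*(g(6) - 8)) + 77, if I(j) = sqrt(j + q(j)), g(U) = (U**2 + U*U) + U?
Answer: 77 + I*sqrt(142) ≈ 77.0 + 11.916*I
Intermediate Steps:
q(L) = -2 + L
g(U) = U + 2*U**2 (g(U) = (U**2 + U**2) + U = 2*U**2 + U = U + 2*U**2)
I(j) = sqrt(-2 + 2*j) (I(j) = sqrt(j + (-2 + j)) = sqrt(-2 + 2*j))
I((8 - 9)*(g(6) - 8)) + 77 = sqrt(-2 + 2*((8 - 9)*(6*(1 + 2*6) - 8))) + 77 = sqrt(-2 + 2*(-(6*(1 + 12) - 8))) + 77 = sqrt(-2 + 2*(-(6*13 - 8))) + 77 = sqrt(-2 + 2*(-(78 - 8))) + 77 = sqrt(-2 + 2*(-1*70)) + 77 = sqrt(-2 + 2*(-70)) + 77 = sqrt(-2 - 140) + 77 = sqrt(-142) + 77 = I*sqrt(142) + 77 = 77 + I*sqrt(142)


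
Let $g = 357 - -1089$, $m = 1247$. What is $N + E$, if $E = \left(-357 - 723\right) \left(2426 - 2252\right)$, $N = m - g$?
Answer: $-188119$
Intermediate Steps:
$g = 1446$ ($g = 357 + 1089 = 1446$)
$N = -199$ ($N = 1247 - 1446 = -199$)
$E = -187920$ ($E = \left(-1080\right) 174 = -187920$)
$N + E = -199 - 187920 = -188119$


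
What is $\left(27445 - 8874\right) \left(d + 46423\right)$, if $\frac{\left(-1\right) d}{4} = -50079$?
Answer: $4582189969$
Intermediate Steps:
$d = 200316$ ($d = \left(-4\right) \left(-50079\right) = 200316$)
$\left(27445 - 8874\right) \left(d + 46423\right) = \left(27445 - 8874\right) \left(200316 + 46423\right) = 18571 \cdot 246739 = 4582189969$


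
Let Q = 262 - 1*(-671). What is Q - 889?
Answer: 44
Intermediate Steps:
Q = 933 (Q = 262 + 671 = 933)
Q - 889 = 933 - 889 = 44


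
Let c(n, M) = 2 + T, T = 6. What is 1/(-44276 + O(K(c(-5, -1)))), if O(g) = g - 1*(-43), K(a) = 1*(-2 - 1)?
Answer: -1/44236 ≈ -2.2606e-5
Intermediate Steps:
c(n, M) = 8 (c(n, M) = 2 + 6 = 8)
K(a) = -3 (K(a) = 1*(-3) = -3)
O(g) = 43 + g (O(g) = g + 43 = 43 + g)
1/(-44276 + O(K(c(-5, -1)))) = 1/(-44276 + (43 - 3)) = 1/(-44276 + 40) = 1/(-44236) = -1/44236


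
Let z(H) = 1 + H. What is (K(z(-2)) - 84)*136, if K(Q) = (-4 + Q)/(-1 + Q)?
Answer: -11084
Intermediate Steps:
K(Q) = (-4 + Q)/(-1 + Q)
(K(z(-2)) - 84)*136 = ((-4 + (1 - 2))/(-1 + (1 - 2)) - 84)*136 = ((-4 - 1)/(-1 - 1) - 84)*136 = (-5/(-2) - 84)*136 = (-½*(-5) - 84)*136 = (5/2 - 84)*136 = -163/2*136 = -11084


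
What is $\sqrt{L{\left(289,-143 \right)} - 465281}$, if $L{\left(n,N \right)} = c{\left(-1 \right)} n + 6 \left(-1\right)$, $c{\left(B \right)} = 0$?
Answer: $i \sqrt{465287} \approx 682.12 i$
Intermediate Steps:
$L{\left(n,N \right)} = -6$ ($L{\left(n,N \right)} = 0 n + 6 \left(-1\right) = 0 - 6 = -6$)
$\sqrt{L{\left(289,-143 \right)} - 465281} = \sqrt{-6 - 465281} = \sqrt{-465287} = i \sqrt{465287}$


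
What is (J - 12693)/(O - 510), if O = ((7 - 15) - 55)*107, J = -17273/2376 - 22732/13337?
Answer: 402509202649/229774850712 ≈ 1.7518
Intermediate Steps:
J = -284381233/31688712 (J = -17273*1/2376 - 22732*1/13337 = -17273/2376 - 22732/13337 = -284381233/31688712 ≈ -8.9742)
O = -6741 (O = (-8 - 55)*107 = -63*107 = -6741)
(J - 12693)/(O - 510) = (-284381233/31688712 - 12693)/(-6741 - 510) = -402509202649/31688712/(-7251) = -402509202649/31688712*(-1/7251) = 402509202649/229774850712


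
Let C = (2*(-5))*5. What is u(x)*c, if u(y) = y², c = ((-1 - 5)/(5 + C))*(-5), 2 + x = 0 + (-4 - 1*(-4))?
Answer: -8/3 ≈ -2.6667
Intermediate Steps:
C = -50 (C = -10*5 = -50)
x = -2 (x = -2 + (0 + (-4 - 1*(-4))) = -2 + (0 + (-4 + 4)) = -2 + (0 + 0) = -2 + 0 = -2)
c = -⅔ (c = ((-1 - 5)/(5 - 50))*(-5) = -6/(-45)*(-5) = -6*(-1/45)*(-5) = (2/15)*(-5) = -⅔ ≈ -0.66667)
u(x)*c = (-2)²*(-⅔) = 4*(-⅔) = -8/3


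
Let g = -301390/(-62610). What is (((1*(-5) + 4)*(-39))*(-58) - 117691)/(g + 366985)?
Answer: -751025733/2297723224 ≈ -0.32686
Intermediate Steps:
g = 30139/6261 (g = -301390*(-1/62610) = 30139/6261 ≈ 4.8138)
(((1*(-5) + 4)*(-39))*(-58) - 117691)/(g + 366985) = (((1*(-5) + 4)*(-39))*(-58) - 117691)/(30139/6261 + 366985) = (((-5 + 4)*(-39))*(-58) - 117691)/(2297723224/6261) = (-1*(-39)*(-58) - 117691)*(6261/2297723224) = (39*(-58) - 117691)*(6261/2297723224) = (-2262 - 117691)*(6261/2297723224) = -119953*6261/2297723224 = -751025733/2297723224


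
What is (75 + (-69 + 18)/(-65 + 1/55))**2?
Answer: 73362431025/12773476 ≈ 5743.3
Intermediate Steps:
(75 + (-69 + 18)/(-65 + 1/55))**2 = (75 - 51/(-65 + 1/55))**2 = (75 - 51/(-3574/55))**2 = (75 - 51*(-55/3574))**2 = (75 + 2805/3574)**2 = (270855/3574)**2 = 73362431025/12773476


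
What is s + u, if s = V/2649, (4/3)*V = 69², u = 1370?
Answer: 4843601/3532 ≈ 1371.3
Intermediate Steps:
V = 14283/4 (V = (¾)*69² = (¾)*4761 = 14283/4 ≈ 3570.8)
s = 4761/3532 (s = (14283/4)/2649 = (14283/4)*(1/2649) = 4761/3532 ≈ 1.3480)
s + u = 4761/3532 + 1370 = 4843601/3532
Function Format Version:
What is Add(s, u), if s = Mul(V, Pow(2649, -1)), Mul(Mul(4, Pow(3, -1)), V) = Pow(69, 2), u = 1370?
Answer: Rational(4843601, 3532) ≈ 1371.3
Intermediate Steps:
V = Rational(14283, 4) (V = Mul(Rational(3, 4), Pow(69, 2)) = Mul(Rational(3, 4), 4761) = Rational(14283, 4) ≈ 3570.8)
s = Rational(4761, 3532) (s = Mul(Rational(14283, 4), Pow(2649, -1)) = Mul(Rational(14283, 4), Rational(1, 2649)) = Rational(4761, 3532) ≈ 1.3480)
Add(s, u) = Add(Rational(4761, 3532), 1370) = Rational(4843601, 3532)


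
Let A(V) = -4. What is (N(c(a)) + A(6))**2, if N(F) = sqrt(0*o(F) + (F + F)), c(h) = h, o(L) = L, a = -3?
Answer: (4 - I*sqrt(6))**2 ≈ 10.0 - 19.596*I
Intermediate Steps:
N(F) = sqrt(2)*sqrt(F) (N(F) = sqrt(0*F + (F + F)) = sqrt(0 + 2*F) = sqrt(2*F) = sqrt(2)*sqrt(F))
(N(c(a)) + A(6))**2 = (sqrt(2)*sqrt(-3) - 4)**2 = (sqrt(2)*(I*sqrt(3)) - 4)**2 = (I*sqrt(6) - 4)**2 = (-4 + I*sqrt(6))**2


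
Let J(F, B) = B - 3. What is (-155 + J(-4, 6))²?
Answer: 23104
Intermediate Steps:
J(F, B) = -3 + B
(-155 + J(-4, 6))² = (-155 + (-3 + 6))² = (-155 + 3)² = (-152)² = 23104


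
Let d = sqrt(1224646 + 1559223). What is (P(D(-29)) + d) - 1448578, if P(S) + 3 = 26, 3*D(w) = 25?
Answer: -1448555 + sqrt(2783869) ≈ -1.4469e+6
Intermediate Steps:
D(w) = 25/3 (D(w) = (1/3)*25 = 25/3)
P(S) = 23 (P(S) = -3 + 26 = 23)
d = sqrt(2783869) ≈ 1668.5
(P(D(-29)) + d) - 1448578 = (23 + sqrt(2783869)) - 1448578 = -1448555 + sqrt(2783869)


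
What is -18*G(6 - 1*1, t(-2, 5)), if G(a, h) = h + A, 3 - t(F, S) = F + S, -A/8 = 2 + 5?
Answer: 1008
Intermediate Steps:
A = -56 (A = -8*(2 + 5) = -8*7 = -56)
t(F, S) = 3 - F - S (t(F, S) = 3 - (F + S) = 3 + (-F - S) = 3 - F - S)
G(a, h) = -56 + h (G(a, h) = h - 56 = -56 + h)
-18*G(6 - 1*1, t(-2, 5)) = -18*(-56 + (3 - 1*(-2) - 1*5)) = -18*(-56 + (3 + 2 - 5)) = -18*(-56 + 0) = -18*(-56) = 1008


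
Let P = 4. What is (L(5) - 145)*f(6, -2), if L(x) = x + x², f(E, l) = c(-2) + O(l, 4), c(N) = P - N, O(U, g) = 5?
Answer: -1265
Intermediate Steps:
c(N) = 4 - N
f(E, l) = 11 (f(E, l) = (4 - 1*(-2)) + 5 = (4 + 2) + 5 = 6 + 5 = 11)
(L(5) - 145)*f(6, -2) = (5*(1 + 5) - 145)*11 = (5*6 - 145)*11 = (30 - 145)*11 = -115*11 = -1265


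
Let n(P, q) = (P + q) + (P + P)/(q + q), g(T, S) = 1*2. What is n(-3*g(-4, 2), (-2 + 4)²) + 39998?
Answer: 79989/2 ≈ 39995.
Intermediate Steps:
g(T, S) = 2
n(P, q) = P + q + P/q (n(P, q) = (P + q) + (2*P)/((2*q)) = (P + q) + (2*P)*(1/(2*q)) = (P + q) + P/q = P + q + P/q)
n(-3*g(-4, 2), (-2 + 4)²) + 39998 = (-3*2 + (-2 + 4)² + (-3*2)/((-2 + 4)²)) + 39998 = (-6 + 2² - 6/(2²)) + 39998 = (-6 + 4 - 6/4) + 39998 = (-6 + 4 - 6*¼) + 39998 = (-6 + 4 - 3/2) + 39998 = -7/2 + 39998 = 79989/2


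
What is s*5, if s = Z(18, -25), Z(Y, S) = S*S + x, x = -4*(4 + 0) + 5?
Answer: 3070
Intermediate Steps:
x = -11 (x = -4*4 + 5 = -16 + 5 = -11)
Z(Y, S) = -11 + S**2 (Z(Y, S) = S*S - 11 = S**2 - 11 = -11 + S**2)
s = 614 (s = -11 + (-25)**2 = -11 + 625 = 614)
s*5 = 614*5 = 3070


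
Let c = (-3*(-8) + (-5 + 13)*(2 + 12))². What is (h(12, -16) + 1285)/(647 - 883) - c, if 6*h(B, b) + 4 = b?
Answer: -13099013/708 ≈ -18501.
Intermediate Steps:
h(B, b) = -⅔ + b/6
c = 18496 (c = (24 + 8*14)² = (24 + 112)² = 136² = 18496)
(h(12, -16) + 1285)/(647 - 883) - c = ((-⅔ + (⅙)*(-16)) + 1285)/(647 - 883) - 1*18496 = ((-⅔ - 8/3) + 1285)/(-236) - 18496 = (-10/3 + 1285)*(-1/236) - 18496 = (3845/3)*(-1/236) - 18496 = -3845/708 - 18496 = -13099013/708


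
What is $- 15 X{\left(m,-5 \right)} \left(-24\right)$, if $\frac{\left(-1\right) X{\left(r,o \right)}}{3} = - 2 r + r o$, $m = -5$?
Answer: $-37800$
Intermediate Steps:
$X{\left(r,o \right)} = 6 r - 3 o r$ ($X{\left(r,o \right)} = - 3 \left(- 2 r + r o\right) = - 3 \left(- 2 r + o r\right) = 6 r - 3 o r$)
$- 15 X{\left(m,-5 \right)} \left(-24\right) = - 15 \cdot 3 \left(-5\right) \left(2 - -5\right) \left(-24\right) = - 15 \cdot 3 \left(-5\right) \left(2 + 5\right) \left(-24\right) = - 15 \cdot 3 \left(-5\right) 7 \left(-24\right) = \left(-15\right) \left(-105\right) \left(-24\right) = 1575 \left(-24\right) = -37800$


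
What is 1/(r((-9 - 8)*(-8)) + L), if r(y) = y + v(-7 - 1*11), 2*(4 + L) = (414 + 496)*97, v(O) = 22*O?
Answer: 1/43871 ≈ 2.2794e-5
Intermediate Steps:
L = 44131 (L = -4 + ((414 + 496)*97)/2 = -4 + (910*97)/2 = -4 + (½)*88270 = -4 + 44135 = 44131)
r(y) = -396 + y (r(y) = y + 22*(-7 - 1*11) = y + 22*(-7 - 11) = y + 22*(-18) = y - 396 = -396 + y)
1/(r((-9 - 8)*(-8)) + L) = 1/((-396 + (-9 - 8)*(-8)) + 44131) = 1/((-396 - 17*(-8)) + 44131) = 1/((-396 + 136) + 44131) = 1/(-260 + 44131) = 1/43871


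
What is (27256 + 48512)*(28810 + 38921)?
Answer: 5131842408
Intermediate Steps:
(27256 + 48512)*(28810 + 38921) = 75768*67731 = 5131842408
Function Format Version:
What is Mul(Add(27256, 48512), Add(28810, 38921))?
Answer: 5131842408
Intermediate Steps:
Mul(Add(27256, 48512), Add(28810, 38921)) = Mul(75768, 67731) = 5131842408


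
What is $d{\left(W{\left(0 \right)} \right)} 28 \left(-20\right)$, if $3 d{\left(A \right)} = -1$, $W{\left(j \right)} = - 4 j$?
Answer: $\frac{560}{3} \approx 186.67$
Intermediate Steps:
$d{\left(A \right)} = - \frac{1}{3}$ ($d{\left(A \right)} = \frac{1}{3} \left(-1\right) = - \frac{1}{3}$)
$d{\left(W{\left(0 \right)} \right)} 28 \left(-20\right) = \left(- \frac{1}{3}\right) 28 \left(-20\right) = \left(- \frac{28}{3}\right) \left(-20\right) = \frac{560}{3}$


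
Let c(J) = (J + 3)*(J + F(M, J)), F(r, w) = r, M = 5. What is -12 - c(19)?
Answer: -540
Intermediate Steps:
c(J) = (3 + J)*(5 + J) (c(J) = (J + 3)*(J + 5) = (3 + J)*(5 + J))
-12 - c(19) = -12 - (15 + 19² + 8*19) = -12 - (15 + 361 + 152) = -12 - 1*528 = -12 - 528 = -540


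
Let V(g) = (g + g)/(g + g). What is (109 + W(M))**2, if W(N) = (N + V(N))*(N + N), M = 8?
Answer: 64009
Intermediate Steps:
V(g) = 1 (V(g) = (2*g)/((2*g)) = (2*g)*(1/(2*g)) = 1)
W(N) = 2*N*(1 + N) (W(N) = (N + 1)*(N + N) = (1 + N)*(2*N) = 2*N*(1 + N))
(109 + W(M))**2 = (109 + 2*8*(1 + 8))**2 = (109 + 2*8*9)**2 = (109 + 144)**2 = 253**2 = 64009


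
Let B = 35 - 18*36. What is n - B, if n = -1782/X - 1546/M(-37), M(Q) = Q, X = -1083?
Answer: 8767925/13357 ≈ 656.43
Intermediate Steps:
B = -613 (B = 35 - 648 = -613)
n = 580084/13357 (n = -1782/(-1083) - 1546/(-37) = -1782*(-1/1083) - 1546*(-1/37) = 594/361 + 1546/37 = 580084/13357 ≈ 43.429)
n - B = 580084/13357 - 1*(-613) = 580084/13357 + 613 = 8767925/13357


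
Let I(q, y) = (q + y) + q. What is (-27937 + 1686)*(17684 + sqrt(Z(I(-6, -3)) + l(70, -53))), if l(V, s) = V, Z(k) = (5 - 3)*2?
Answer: -464222684 - 26251*sqrt(74) ≈ -4.6445e+8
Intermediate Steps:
I(q, y) = y + 2*q
Z(k) = 4 (Z(k) = 2*2 = 4)
(-27937 + 1686)*(17684 + sqrt(Z(I(-6, -3)) + l(70, -53))) = (-27937 + 1686)*(17684 + sqrt(4 + 70)) = -26251*(17684 + sqrt(74)) = -464222684 - 26251*sqrt(74)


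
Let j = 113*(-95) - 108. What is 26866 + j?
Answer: 16023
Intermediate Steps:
j = -10843 (j = -10735 - 108 = -10843)
26866 + j = 26866 - 10843 = 16023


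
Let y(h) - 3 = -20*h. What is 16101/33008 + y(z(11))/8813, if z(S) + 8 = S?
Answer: 140016657/290899504 ≈ 0.48132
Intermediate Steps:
z(S) = -8 + S
y(h) = 3 - 20*h
16101/33008 + y(z(11))/8813 = 16101/33008 + (3 - 20*(-8 + 11))/8813 = 16101*(1/33008) + (3 - 20*3)*(1/8813) = 16101/33008 + (3 - 60)*(1/8813) = 16101/33008 - 57*1/8813 = 16101/33008 - 57/8813 = 140016657/290899504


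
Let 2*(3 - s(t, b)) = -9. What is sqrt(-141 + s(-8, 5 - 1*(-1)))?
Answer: I*sqrt(534)/2 ≈ 11.554*I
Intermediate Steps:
s(t, b) = 15/2 (s(t, b) = 3 - 1/2*(-9) = 3 + 9/2 = 15/2)
sqrt(-141 + s(-8, 5 - 1*(-1))) = sqrt(-141 + 15/2) = sqrt(-267/2) = I*sqrt(534)/2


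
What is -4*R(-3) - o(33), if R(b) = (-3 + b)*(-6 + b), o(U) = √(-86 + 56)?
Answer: -216 - I*√30 ≈ -216.0 - 5.4772*I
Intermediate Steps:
o(U) = I*√30 (o(U) = √(-30) = I*√30)
R(b) = (-6 + b)*(-3 + b)
-4*R(-3) - o(33) = -4*(18 + (-3)² - 9*(-3)) - I*√30 = -4*(18 + 9 + 27) - I*√30 = -4*54 - I*√30 = -216 - I*√30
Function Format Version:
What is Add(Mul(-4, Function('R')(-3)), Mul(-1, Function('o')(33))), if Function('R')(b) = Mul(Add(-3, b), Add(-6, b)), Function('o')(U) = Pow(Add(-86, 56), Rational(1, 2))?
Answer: Add(-216, Mul(-1, I, Pow(30, Rational(1, 2)))) ≈ Add(-216.00, Mul(-5.4772, I))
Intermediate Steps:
Function('o')(U) = Mul(I, Pow(30, Rational(1, 2))) (Function('o')(U) = Pow(-30, Rational(1, 2)) = Mul(I, Pow(30, Rational(1, 2))))
Function('R')(b) = Mul(Add(-6, b), Add(-3, b))
Add(Mul(-4, Function('R')(-3)), Mul(-1, Function('o')(33))) = Add(Mul(-4, Add(18, Pow(-3, 2), Mul(-9, -3))), Mul(-1, Mul(I, Pow(30, Rational(1, 2))))) = Add(Mul(-4, Add(18, 9, 27)), Mul(-1, I, Pow(30, Rational(1, 2)))) = Add(Mul(-4, 54), Mul(-1, I, Pow(30, Rational(1, 2)))) = Add(-216, Mul(-1, I, Pow(30, Rational(1, 2))))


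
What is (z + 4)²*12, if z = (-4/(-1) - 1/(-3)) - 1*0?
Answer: 2500/3 ≈ 833.33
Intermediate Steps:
z = 13/3 (z = (-4*(-1) - 1*(-⅓)) + 0 = (4 + ⅓) + 0 = 13/3 + 0 = 13/3 ≈ 4.3333)
(z + 4)²*12 = (13/3 + 4)²*12 = (25/3)²*12 = (625/9)*12 = 2500/3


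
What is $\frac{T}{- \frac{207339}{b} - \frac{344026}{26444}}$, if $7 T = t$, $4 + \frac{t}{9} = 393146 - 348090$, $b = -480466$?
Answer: $- \frac{45996879673206}{9988120225} \approx -4605.2$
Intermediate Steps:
$t = 405468$ ($t = -36 + 9 \left(393146 - 348090\right) = -36 + 9 \cdot 45056 = -36 + 405504 = 405468$)
$T = 57924$ ($T = \frac{1}{7} \cdot 405468 = 57924$)
$\frac{T}{- \frac{207339}{b} - \frac{344026}{26444}} = \frac{57924}{- \frac{207339}{-480466} - \frac{344026}{26444}} = \frac{57924}{\left(-207339\right) \left(- \frac{1}{480466}\right) - \frac{172013}{13222}} = \frac{57924}{\frac{207339}{480466} - \frac{172013}{13222}} = \frac{57924}{- \frac{19976240450}{1588180363}} = 57924 \left(- \frac{1588180363}{19976240450}\right) = - \frac{45996879673206}{9988120225}$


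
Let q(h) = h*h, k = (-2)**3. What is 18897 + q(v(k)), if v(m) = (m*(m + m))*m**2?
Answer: 67127761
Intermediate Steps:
k = -8
v(m) = 2*m**4 (v(m) = (m*(2*m))*m**2 = (2*m**2)*m**2 = 2*m**4)
q(h) = h**2
18897 + q(v(k)) = 18897 + (2*(-8)**4)**2 = 18897 + (2*4096)**2 = 18897 + 8192**2 = 18897 + 67108864 = 67127761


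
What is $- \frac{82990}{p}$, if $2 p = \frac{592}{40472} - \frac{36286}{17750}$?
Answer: $\frac{7452273777500}{91128687} \approx 81778.0$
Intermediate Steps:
$p = - \frac{91128687}{89797250}$ ($p = \frac{\frac{592}{40472} - \frac{36286}{17750}}{2} = \frac{592 \cdot \frac{1}{40472} - \frac{18143}{8875}}{2} = \frac{\frac{74}{5059} - \frac{18143}{8875}}{2} = \frac{1}{2} \left(- \frac{91128687}{44898625}\right) = - \frac{91128687}{89797250} \approx -1.0148$)
$- \frac{82990}{p} = - \frac{82990}{- \frac{91128687}{89797250}} = \left(-82990\right) \left(- \frac{89797250}{91128687}\right) = \frac{7452273777500}{91128687}$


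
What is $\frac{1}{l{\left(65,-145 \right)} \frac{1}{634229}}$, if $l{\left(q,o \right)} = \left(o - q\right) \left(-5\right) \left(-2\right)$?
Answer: $- \frac{634229}{2100} \approx -302.01$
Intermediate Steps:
$l{\left(q,o \right)} = - 10 q + 10 o$ ($l{\left(q,o \right)} = \left(- 5 o + 5 q\right) \left(-2\right) = - 10 q + 10 o$)
$\frac{1}{l{\left(65,-145 \right)} \frac{1}{634229}} = \frac{1}{\left(\left(-10\right) 65 + 10 \left(-145\right)\right) \frac{1}{634229}} = \frac{1}{\left(-650 - 1450\right) \frac{1}{634229}} = \frac{1}{\left(-2100\right) \frac{1}{634229}} = \frac{1}{- \frac{2100}{634229}} = - \frac{634229}{2100}$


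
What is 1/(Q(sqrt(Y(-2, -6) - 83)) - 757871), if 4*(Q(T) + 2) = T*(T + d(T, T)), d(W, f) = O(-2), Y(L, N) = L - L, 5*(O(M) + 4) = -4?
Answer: -1217500/922735640817 + 160*I*sqrt(83)/76587058187811 ≈ -1.3194e-6 + 1.9033e-11*I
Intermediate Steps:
O(M) = -24/5 (O(M) = -4 + (1/5)*(-4) = -4 - 4/5 = -24/5)
Y(L, N) = 0
d(W, f) = -24/5
Q(T) = -2 + T*(-24/5 + T)/4 (Q(T) = -2 + (T*(T - 24/5))/4 = -2 + (T*(-24/5 + T))/4 = -2 + T*(-24/5 + T)/4)
1/(Q(sqrt(Y(-2, -6) - 83)) - 757871) = 1/((-2 - 6*sqrt(0 - 83)/5 + (sqrt(0 - 83))**2/4) - 757871) = 1/((-2 - 6*I*sqrt(83)/5 + (sqrt(-83))**2/4) - 757871) = 1/((-2 - 6*I*sqrt(83)/5 + (I*sqrt(83))**2/4) - 757871) = 1/((-2 - 6*I*sqrt(83)/5 + (1/4)*(-83)) - 757871) = 1/((-2 - 6*I*sqrt(83)/5 - 83/4) - 757871) = 1/((-91/4 - 6*I*sqrt(83)/5) - 757871) = 1/(-3031575/4 - 6*I*sqrt(83)/5)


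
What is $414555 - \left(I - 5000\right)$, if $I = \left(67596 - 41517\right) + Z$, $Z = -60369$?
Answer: $453845$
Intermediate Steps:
$I = -34290$ ($I = \left(67596 - 41517\right) - 60369 = 26079 - 60369 = -34290$)
$414555 - \left(I - 5000\right) = 414555 - \left(-34290 - 5000\right) = 414555 - -39290 = 414555 + 39290 = 453845$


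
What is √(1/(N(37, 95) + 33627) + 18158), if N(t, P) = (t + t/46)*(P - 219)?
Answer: 33*√7387043803619/665603 ≈ 134.75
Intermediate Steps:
N(t, P) = 47*t*(-219 + P)/46 (N(t, P) = (t + t*(1/46))*(-219 + P) = (t + t/46)*(-219 + P) = (47*t/46)*(-219 + P) = 47*t*(-219 + P)/46)
√(1/(N(37, 95) + 33627) + 18158) = √(1/((47/46)*37*(-219 + 95) + 33627) + 18158) = √(1/((47/46)*37*(-124) + 33627) + 18158) = √(1/(-107818/23 + 33627) + 18158) = √(1/(665603/23) + 18158) = √(23/665603 + 18158) = √(12086019297/665603) = 33*√7387043803619/665603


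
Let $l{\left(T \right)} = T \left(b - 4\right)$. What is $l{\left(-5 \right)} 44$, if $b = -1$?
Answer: $1100$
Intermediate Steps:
$l{\left(T \right)} = - 5 T$ ($l{\left(T \right)} = T \left(-1 - 4\right) = T \left(-5\right) = - 5 T$)
$l{\left(-5 \right)} 44 = \left(-5\right) \left(-5\right) 44 = 25 \cdot 44 = 1100$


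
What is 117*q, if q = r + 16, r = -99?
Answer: -9711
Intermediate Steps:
q = -83 (q = -99 + 16 = -83)
117*q = 117*(-83) = -9711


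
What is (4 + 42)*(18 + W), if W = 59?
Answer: 3542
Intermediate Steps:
(4 + 42)*(18 + W) = (4 + 42)*(18 + 59) = 46*77 = 3542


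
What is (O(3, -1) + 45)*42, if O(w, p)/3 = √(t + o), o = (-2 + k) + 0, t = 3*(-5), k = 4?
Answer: 1890 + 126*I*√13 ≈ 1890.0 + 454.3*I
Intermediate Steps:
t = -15
o = 2 (o = (-2 + 4) + 0 = 2 + 0 = 2)
O(w, p) = 3*I*√13 (O(w, p) = 3*√(-15 + 2) = 3*√(-13) = 3*(I*√13) = 3*I*√13)
(O(3, -1) + 45)*42 = (3*I*√13 + 45)*42 = (45 + 3*I*√13)*42 = 1890 + 126*I*√13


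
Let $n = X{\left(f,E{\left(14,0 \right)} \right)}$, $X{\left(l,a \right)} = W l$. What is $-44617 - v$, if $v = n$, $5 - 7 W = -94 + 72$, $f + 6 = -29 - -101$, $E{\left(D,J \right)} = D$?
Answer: $- \frac{314101}{7} \approx -44872.0$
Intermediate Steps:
$f = 66$ ($f = -6 - -72 = -6 + \left(-29 + 101\right) = -6 + 72 = 66$)
$W = \frac{27}{7}$ ($W = \frac{5}{7} - \frac{-94 + 72}{7} = \frac{5}{7} - - \frac{22}{7} = \frac{5}{7} + \frac{22}{7} = \frac{27}{7} \approx 3.8571$)
$X{\left(l,a \right)} = \frac{27 l}{7}$
$n = \frac{1782}{7}$ ($n = \frac{27}{7} \cdot 66 = \frac{1782}{7} \approx 254.57$)
$v = \frac{1782}{7} \approx 254.57$
$-44617 - v = -44617 - \frac{1782}{7} = - \frac{314101}{7}$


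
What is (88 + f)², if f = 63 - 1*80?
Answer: 5041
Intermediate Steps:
f = -17 (f = 63 - 80 = -17)
(88 + f)² = (88 - 17)² = 71² = 5041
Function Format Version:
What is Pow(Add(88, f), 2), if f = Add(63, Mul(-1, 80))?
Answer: 5041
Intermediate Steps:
f = -17 (f = Add(63, -80) = -17)
Pow(Add(88, f), 2) = Pow(Add(88, -17), 2) = Pow(71, 2) = 5041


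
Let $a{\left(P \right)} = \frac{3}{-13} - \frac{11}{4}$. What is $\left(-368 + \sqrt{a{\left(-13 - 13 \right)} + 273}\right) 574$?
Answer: $-211232 + \frac{287 \sqrt{182533}}{13} \approx -2.018 \cdot 10^{5}$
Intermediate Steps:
$a{\left(P \right)} = - \frac{155}{52}$ ($a{\left(P \right)} = 3 \left(- \frac{1}{13}\right) - \frac{11}{4} = - \frac{3}{13} - \frac{11}{4} = - \frac{155}{52}$)
$\left(-368 + \sqrt{a{\left(-13 - 13 \right)} + 273}\right) 574 = \left(-368 + \sqrt{- \frac{155}{52} + 273}\right) 574 = \left(-368 + \sqrt{\frac{14041}{52}}\right) 574 = \left(-368 + \frac{\sqrt{182533}}{26}\right) 574 = -211232 + \frac{287 \sqrt{182533}}{13}$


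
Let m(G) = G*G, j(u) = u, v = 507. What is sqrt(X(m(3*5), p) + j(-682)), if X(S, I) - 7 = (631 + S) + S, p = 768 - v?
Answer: sqrt(406) ≈ 20.149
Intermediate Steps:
p = 261 (p = 768 - 1*507 = 768 - 507 = 261)
m(G) = G**2
X(S, I) = 638 + 2*S (X(S, I) = 7 + ((631 + S) + S) = 7 + (631 + 2*S) = 638 + 2*S)
sqrt(X(m(3*5), p) + j(-682)) = sqrt((638 + 2*(3*5)**2) - 682) = sqrt((638 + 2*15**2) - 682) = sqrt((638 + 2*225) - 682) = sqrt((638 + 450) - 682) = sqrt(1088 - 682) = sqrt(406)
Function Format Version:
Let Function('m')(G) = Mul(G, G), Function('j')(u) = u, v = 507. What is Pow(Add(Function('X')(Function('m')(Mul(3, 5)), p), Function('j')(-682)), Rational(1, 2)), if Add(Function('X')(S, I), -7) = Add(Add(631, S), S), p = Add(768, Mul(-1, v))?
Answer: Pow(406, Rational(1, 2)) ≈ 20.149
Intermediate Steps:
p = 261 (p = Add(768, Mul(-1, 507)) = Add(768, -507) = 261)
Function('m')(G) = Pow(G, 2)
Function('X')(S, I) = Add(638, Mul(2, S)) (Function('X')(S, I) = Add(7, Add(Add(631, S), S)) = Add(7, Add(631, Mul(2, S))) = Add(638, Mul(2, S)))
Pow(Add(Function('X')(Function('m')(Mul(3, 5)), p), Function('j')(-682)), Rational(1, 2)) = Pow(Add(Add(638, Mul(2, Pow(Mul(3, 5), 2))), -682), Rational(1, 2)) = Pow(Add(Add(638, Mul(2, Pow(15, 2))), -682), Rational(1, 2)) = Pow(Add(Add(638, Mul(2, 225)), -682), Rational(1, 2)) = Pow(Add(Add(638, 450), -682), Rational(1, 2)) = Pow(Add(1088, -682), Rational(1, 2)) = Pow(406, Rational(1, 2))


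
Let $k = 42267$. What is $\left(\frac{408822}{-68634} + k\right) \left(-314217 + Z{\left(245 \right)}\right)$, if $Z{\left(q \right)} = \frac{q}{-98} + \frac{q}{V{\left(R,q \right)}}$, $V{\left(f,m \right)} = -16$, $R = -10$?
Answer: $- \frac{202544898506461}{15252} \approx -1.328 \cdot 10^{10}$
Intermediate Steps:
$Z{\left(q \right)} = - \frac{57 q}{784}$ ($Z{\left(q \right)} = \frac{q}{-98} + \frac{q}{-16} = q \left(- \frac{1}{98}\right) + q \left(- \frac{1}{16}\right) = - \frac{q}{98} - \frac{q}{16} = - \frac{57 q}{784}$)
$\left(\frac{408822}{-68634} + k\right) \left(-314217 + Z{\left(245 \right)}\right) = \left(\frac{408822}{-68634} + 42267\right) \left(-314217 - \frac{285}{16}\right) = \left(408822 \left(- \frac{1}{68634}\right) + 42267\right) \left(-314217 - \frac{285}{16}\right) = \left(- \frac{68137}{11439} + 42267\right) \left(- \frac{5027757}{16}\right) = \frac{483424076}{11439} \left(- \frac{5027757}{16}\right) = - \frac{202544898506461}{15252}$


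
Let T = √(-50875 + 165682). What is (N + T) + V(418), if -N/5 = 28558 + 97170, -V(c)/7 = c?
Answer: -631566 + 7*√2343 ≈ -6.3123e+5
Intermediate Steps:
V(c) = -7*c
T = 7*√2343 (T = √114807 = 7*√2343 ≈ 338.83)
N = -628640 (N = -5*(28558 + 97170) = -5*125728 = -628640)
(N + T) + V(418) = (-628640 + 7*√2343) - 7*418 = (-628640 + 7*√2343) - 2926 = -631566 + 7*√2343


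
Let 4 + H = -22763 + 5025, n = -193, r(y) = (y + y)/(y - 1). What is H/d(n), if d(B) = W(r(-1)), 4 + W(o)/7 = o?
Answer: 5914/7 ≈ 844.86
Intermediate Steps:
r(y) = 2*y/(-1 + y) (r(y) = (2*y)/(-1 + y) = 2*y/(-1 + y))
W(o) = -28 + 7*o
d(B) = -21 (d(B) = -28 + 7*(2*(-1)/(-1 - 1)) = -28 + 7*(2*(-1)/(-2)) = -28 + 7*(2*(-1)*(-½)) = -28 + 7*1 = -28 + 7 = -21)
H = -17742 (H = -4 + (-22763 + 5025) = -4 - 17738 = -17742)
H/d(n) = -17742/(-21) = -17742*(-1/21) = 5914/7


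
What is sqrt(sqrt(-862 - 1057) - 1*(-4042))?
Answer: sqrt(4042 + I*sqrt(1919)) ≈ 63.578 + 0.3445*I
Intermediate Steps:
sqrt(sqrt(-862 - 1057) - 1*(-4042)) = sqrt(sqrt(-1919) + 4042) = sqrt(I*sqrt(1919) + 4042) = sqrt(4042 + I*sqrt(1919))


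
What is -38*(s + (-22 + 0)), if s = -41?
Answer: 2394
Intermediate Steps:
-38*(s + (-22 + 0)) = -38*(-41 + (-22 + 0)) = -38*(-41 - 22) = -38*(-63) = 2394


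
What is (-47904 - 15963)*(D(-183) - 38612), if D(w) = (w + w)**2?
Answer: -6089335248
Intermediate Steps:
D(w) = 4*w**2 (D(w) = (2*w)**2 = 4*w**2)
(-47904 - 15963)*(D(-183) - 38612) = (-47904 - 15963)*(4*(-183)**2 - 38612) = -63867*(4*33489 - 38612) = -63867*(133956 - 38612) = -63867*95344 = -6089335248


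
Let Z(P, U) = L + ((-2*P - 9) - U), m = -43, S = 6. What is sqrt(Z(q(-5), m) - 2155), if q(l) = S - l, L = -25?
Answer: 2*I*sqrt(542) ≈ 46.562*I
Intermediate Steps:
q(l) = 6 - l
Z(P, U) = -34 - U - 2*P (Z(P, U) = -25 + ((-2*P - 9) - U) = -25 + ((-9 - 2*P) - U) = -25 + (-9 - U - 2*P) = -34 - U - 2*P)
sqrt(Z(q(-5), m) - 2155) = sqrt((-34 - 1*(-43) - 2*(6 - 1*(-5))) - 2155) = sqrt((-34 + 43 - 2*(6 + 5)) - 2155) = sqrt((-34 + 43 - 2*11) - 2155) = sqrt((-34 + 43 - 22) - 2155) = sqrt(-13 - 2155) = sqrt(-2168) = 2*I*sqrt(542)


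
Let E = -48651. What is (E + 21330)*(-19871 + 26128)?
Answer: -170947497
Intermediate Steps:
(E + 21330)*(-19871 + 26128) = (-48651 + 21330)*(-19871 + 26128) = -27321*6257 = -170947497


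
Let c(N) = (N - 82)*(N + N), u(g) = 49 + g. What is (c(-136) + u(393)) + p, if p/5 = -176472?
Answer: -822622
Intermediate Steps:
p = -882360 (p = 5*(-176472) = -882360)
c(N) = 2*N*(-82 + N) (c(N) = (-82 + N)*(2*N) = 2*N*(-82 + N))
(c(-136) + u(393)) + p = (2*(-136)*(-82 - 136) + (49 + 393)) - 882360 = (2*(-136)*(-218) + 442) - 882360 = (59296 + 442) - 882360 = 59738 - 882360 = -822622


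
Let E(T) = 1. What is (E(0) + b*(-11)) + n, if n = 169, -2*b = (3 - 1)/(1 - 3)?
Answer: 329/2 ≈ 164.50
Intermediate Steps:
b = ½ (b = -(3 - 1)/(2*(1 - 3)) = -1/(-2) = -(-1)/2 = -½*(-1) = ½ ≈ 0.50000)
(E(0) + b*(-11)) + n = (1 + (½)*(-11)) + 169 = (1 - 11/2) + 169 = -9/2 + 169 = 329/2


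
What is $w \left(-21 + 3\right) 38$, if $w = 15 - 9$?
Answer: $-4104$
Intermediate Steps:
$w = 6$ ($w = 15 - 9 = 6$)
$w \left(-21 + 3\right) 38 = 6 \left(-21 + 3\right) 38 = 6 \left(-18\right) 38 = \left(-108\right) 38 = -4104$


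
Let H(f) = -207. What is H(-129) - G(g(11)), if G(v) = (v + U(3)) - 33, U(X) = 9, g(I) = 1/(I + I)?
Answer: -4027/22 ≈ -183.05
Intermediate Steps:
g(I) = 1/(2*I)
G(v) = -24 + v (G(v) = (v + 9) - 33 = (9 + v) - 33 = -24 + v)
H(-129) - G(g(11)) = -207 - (-24 + (1/2)/11) = -207 - (-24 + (1/2)*(1/11)) = -207 - (-24 + 1/22) = -207 - 1*(-527/22) = -207 + 527/22 = -4027/22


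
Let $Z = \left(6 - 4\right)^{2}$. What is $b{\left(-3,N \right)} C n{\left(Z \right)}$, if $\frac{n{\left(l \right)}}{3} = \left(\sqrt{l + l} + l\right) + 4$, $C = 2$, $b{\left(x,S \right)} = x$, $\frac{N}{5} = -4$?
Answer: $-144 - 36 \sqrt{2} \approx -194.91$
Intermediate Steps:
$N = -20$ ($N = 5 \left(-4\right) = -20$)
$Z = 4$ ($Z = 2^{2} = 4$)
$n{\left(l \right)} = 12 + 3 l + 3 \sqrt{2} \sqrt{l}$ ($n{\left(l \right)} = 3 \left(\left(\sqrt{l + l} + l\right) + 4\right) = 3 \left(\left(\sqrt{2 l} + l\right) + 4\right) = 3 \left(\left(\sqrt{2} \sqrt{l} + l\right) + 4\right) = 3 \left(\left(l + \sqrt{2} \sqrt{l}\right) + 4\right) = 3 \left(4 + l + \sqrt{2} \sqrt{l}\right) = 12 + 3 l + 3 \sqrt{2} \sqrt{l}$)
$b{\left(-3,N \right)} C n{\left(Z \right)} = \left(-3\right) 2 \left(12 + 3 \cdot 4 + 3 \sqrt{2} \sqrt{4}\right) = - 6 \left(12 + 12 + 3 \sqrt{2} \cdot 2\right) = - 6 \left(12 + 12 + 6 \sqrt{2}\right) = - 6 \left(24 + 6 \sqrt{2}\right) = -144 - 36 \sqrt{2}$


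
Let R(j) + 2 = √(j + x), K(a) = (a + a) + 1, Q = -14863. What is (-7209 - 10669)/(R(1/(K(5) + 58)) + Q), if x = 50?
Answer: 9168598215/7623402037 + 8939*√238119/7623402037 ≈ 1.2033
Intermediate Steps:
K(a) = 1 + 2*a (K(a) = 2*a + 1 = 1 + 2*a)
R(j) = -2 + √(50 + j) (R(j) = -2 + √(j + 50) = -2 + √(50 + j))
(-7209 - 10669)/(R(1/(K(5) + 58)) + Q) = (-7209 - 10669)/((-2 + √(50 + 1/((1 + 2*5) + 58))) - 14863) = -17878/((-2 + √(50 + 1/((1 + 10) + 58))) - 14863) = -17878/((-2 + √(50 + 1/(11 + 58))) - 14863) = -17878/((-2 + √(50 + 1/69)) - 14863) = -17878/((-2 + √(3451/69)) - 14863) = -17878/((-2 + √238119/69) - 14863) = -17878/(-14865 + √238119/69)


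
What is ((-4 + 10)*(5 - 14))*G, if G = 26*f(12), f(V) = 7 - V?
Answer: 7020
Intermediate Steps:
G = -130 (G = 26*(7 - 1*12) = 26*(7 - 12) = 26*(-5) = -130)
((-4 + 10)*(5 - 14))*G = ((-4 + 10)*(5 - 14))*(-130) = (6*(-9))*(-130) = -54*(-130) = 7020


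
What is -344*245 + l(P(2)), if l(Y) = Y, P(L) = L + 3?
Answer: -84275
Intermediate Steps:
P(L) = 3 + L
-344*245 + l(P(2)) = -344*245 + (3 + 2) = -84280 + 5 = -84275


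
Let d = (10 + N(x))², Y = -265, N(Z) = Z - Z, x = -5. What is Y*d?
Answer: -26500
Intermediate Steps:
N(Z) = 0
d = 100 (d = (10 + 0)² = 10² = 100)
Y*d = -265*100 = -26500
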